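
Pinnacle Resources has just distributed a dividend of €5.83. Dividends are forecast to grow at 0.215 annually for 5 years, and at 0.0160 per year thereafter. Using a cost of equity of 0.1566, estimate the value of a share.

€87.77

Two-stage DDM. Project D₁…D_5 at 0.215, terminal growth 0.016, discount at r = 0.1566.
D_1 = 7.0835
D_2 = 8.6064
D_3 = 10.4568
D_4 = 12.7050
D_5 = 15.4365
Terminal value at t=5: TV = D_6/(r−g) = 15.6835/(0.1566−0.016) = 111.5471
P₀ = 7.0835/(1+0.1566)^1 + 8.6064/(1+0.1566)^2 + 10.4568/(1+0.1566)^3 + 12.7050/(1+0.1566)^4 + 15.4365/(1+0.1566)^5 + 111.5471/(1+0.1566)^5 = 87.7686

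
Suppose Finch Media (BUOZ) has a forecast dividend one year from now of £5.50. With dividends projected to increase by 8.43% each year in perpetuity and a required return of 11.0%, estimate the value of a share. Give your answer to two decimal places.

£214.01

Gordon growth model: P₀ = D₁/(r − g), with D₁ = 5.50 given directly.
P₀ = 5.5000 / (0.11 − 0.0843) = 5.5000 / 0.0257 = 214.0078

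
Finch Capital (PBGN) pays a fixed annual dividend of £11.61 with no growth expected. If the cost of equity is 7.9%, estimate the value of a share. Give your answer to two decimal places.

Zero-growth DDM (perpetuity): P₀ = D/r = 11.61 / 0.079 = 146.9620

£146.96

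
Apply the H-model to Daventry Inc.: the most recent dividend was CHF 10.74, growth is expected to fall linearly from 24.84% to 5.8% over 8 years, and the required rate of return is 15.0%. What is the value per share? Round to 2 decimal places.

CHF 212.42

H-model: P₀ = D₀[(1+g_L) + H(g_S−g_L)]/(r−g_L), with H = 8/2 = 4.
P₀ = 10.74 × [(1+0.058) + 4×(0.2484−0.058)] / (0.15−0.058)
   = 10.74 × 1.8196 / 0.092 = 212.4185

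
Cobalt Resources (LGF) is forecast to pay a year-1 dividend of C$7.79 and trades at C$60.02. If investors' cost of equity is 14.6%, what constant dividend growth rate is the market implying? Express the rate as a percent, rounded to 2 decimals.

From P₀ = D₁/(r − g), the implied growth is g = r − D₁/P₀.
g = 0.146 − 7.79/60.02 = 0.146 − 0.12979 = 0.01621

1.62%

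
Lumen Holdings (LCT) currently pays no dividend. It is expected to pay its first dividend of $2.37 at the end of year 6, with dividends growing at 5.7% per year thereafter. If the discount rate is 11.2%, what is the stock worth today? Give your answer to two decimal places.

$25.34

Deferred-dividend DDM. At t=5 the remaining stream is a growing perpetuity with first payment D_6 = 2.37.
V_5 = D_6/(r−g) = 2.37/(0.112−0.057) = 43.0909
P₀ = V_5/(1+r)^5 = 43.0909/(1+0.112)^5 = 25.3432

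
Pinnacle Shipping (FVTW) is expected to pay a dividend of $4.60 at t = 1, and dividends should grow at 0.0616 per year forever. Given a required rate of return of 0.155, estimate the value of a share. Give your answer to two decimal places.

$49.25

Gordon growth model: P₀ = D₁/(r − g), with D₁ = 4.60 given directly.
P₀ = 4.6000 / (0.155 − 0.0616) = 4.6000 / 0.0934 = 49.2505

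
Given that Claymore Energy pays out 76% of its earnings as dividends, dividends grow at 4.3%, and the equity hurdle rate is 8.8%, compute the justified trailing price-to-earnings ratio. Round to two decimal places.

17.62

Justified trailing P/E = b(1+g)/(r−g) = 0.76×(1+0.043)/(0.088−0.043) = 17.6151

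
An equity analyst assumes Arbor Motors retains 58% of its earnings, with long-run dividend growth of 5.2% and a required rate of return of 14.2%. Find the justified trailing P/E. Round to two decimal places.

Payout ratio b = 1 − 0.58 = 0.42.
Justified trailing P/E = b(1+g)/(r−g) = 0.42×(1+0.052)/(0.142−0.052) = 4.9093

4.91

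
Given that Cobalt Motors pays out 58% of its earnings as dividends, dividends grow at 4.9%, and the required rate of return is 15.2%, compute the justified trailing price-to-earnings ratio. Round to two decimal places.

Justified trailing P/E = b(1+g)/(r−g) = 0.58×(1+0.049)/(0.152−0.049) = 5.9070

5.91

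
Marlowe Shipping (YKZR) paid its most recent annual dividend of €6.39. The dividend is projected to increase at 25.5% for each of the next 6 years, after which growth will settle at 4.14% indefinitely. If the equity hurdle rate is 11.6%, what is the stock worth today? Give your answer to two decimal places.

Two-stage DDM. Project D₁…D_6 at 0.255, terminal growth 0.0414, discount at r = 0.116.
D_1 = 8.0194
D_2 = 10.0644
D_3 = 12.6308
D_4 = 15.8517
D_5 = 19.8939
D_6 = 24.9668
Terminal value at t=6: TV = D_7/(r−g) = 26.0004/(0.116−0.0414) = 348.5314
P₀ = 8.0194/(1+0.116)^1 + 10.0644/(1+0.116)^2 + 12.6308/(1+0.116)^3 + 15.8517/(1+0.116)^4 + 19.8939/(1+0.116)^5 + 24.9668/(1+0.116)^6 + 348.5314/(1+0.116)^6 = 239.3974

€239.40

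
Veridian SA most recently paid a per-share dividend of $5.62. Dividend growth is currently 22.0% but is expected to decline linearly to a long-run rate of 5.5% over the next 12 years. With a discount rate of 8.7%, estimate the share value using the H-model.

H-model: P₀ = D₀[(1+g_L) + H(g_S−g_L)]/(r−g_L), with H = 12/2 = 6.
P₀ = 5.62 × [(1+0.055) + 6×(0.22−0.055)] / (0.087−0.055)
   = 5.62 × 2.0450 / 0.032 = 359.1531

$359.15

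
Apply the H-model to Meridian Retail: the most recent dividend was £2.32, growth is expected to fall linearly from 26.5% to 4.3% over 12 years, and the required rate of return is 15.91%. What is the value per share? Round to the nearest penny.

£47.46

H-model: P₀ = D₀[(1+g_L) + H(g_S−g_L)]/(r−g_L), with H = 12/2 = 6.
P₀ = 2.32 × [(1+0.043) + 6×(0.265−0.043)] / (0.1591−0.043)
   = 2.32 × 2.3750 / 0.1161 = 47.4591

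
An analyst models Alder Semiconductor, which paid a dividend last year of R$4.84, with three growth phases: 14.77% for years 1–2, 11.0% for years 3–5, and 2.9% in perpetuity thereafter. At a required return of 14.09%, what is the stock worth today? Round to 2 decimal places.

Three-stage DDM. Project D₁…D_5; terminal Gordon value at t=5 with g = 0.029; discount at r = 0.1409.
D_1 = 5.5549
D_2 = 6.3753
D_3 = 7.0766
D_4 = 7.8550
D_5 = 8.7191
TV_5 = 8.9719/(0.1409−0.029) = 80.1782
P₀ = Σ Dₜ/(1+r)ᵗ + TV_5/(1+r)^5 = 65.1567

R$65.16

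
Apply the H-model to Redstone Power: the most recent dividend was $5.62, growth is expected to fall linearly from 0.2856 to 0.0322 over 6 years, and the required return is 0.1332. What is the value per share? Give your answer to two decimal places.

H-model: P₀ = D₀[(1+g_L) + H(g_S−g_L)]/(r−g_L), with H = 6/2 = 3.
P₀ = 5.62 × [(1+0.0322) + 3×(0.2856−0.0322)] / (0.1332−0.0322)
   = 5.62 × 1.7924 / 0.101 = 99.7355

$99.74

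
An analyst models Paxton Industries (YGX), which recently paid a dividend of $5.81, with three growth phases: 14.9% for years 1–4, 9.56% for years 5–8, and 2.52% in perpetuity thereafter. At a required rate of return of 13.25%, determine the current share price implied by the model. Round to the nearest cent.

Three-stage DDM. Project D₁…D_8; terminal Gordon value at t=8 with g = 0.0252; discount at r = 0.1325.
D_1 = 6.6757
D_2 = 7.6704
D_3 = 8.8133
D_4 = 10.1264
D_5 = 11.0945
D_6 = 12.1551
D_7 = 13.3172
D_8 = 14.5903
TV_8 = 14.9580/(0.1325−0.0252) = 139.4034
P₀ = Σ Dₜ/(1+r)ᵗ + TV_8/(1+r)^8 = 98.3007

$98.30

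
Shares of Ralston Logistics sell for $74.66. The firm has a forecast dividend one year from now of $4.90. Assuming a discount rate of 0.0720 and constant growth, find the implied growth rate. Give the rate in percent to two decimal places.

From P₀ = D₁/(r − g), the implied growth is g = r − D₁/P₀.
g = 0.072 − 4.90/74.66 = 0.072 − 0.06563 = 0.00637

0.64%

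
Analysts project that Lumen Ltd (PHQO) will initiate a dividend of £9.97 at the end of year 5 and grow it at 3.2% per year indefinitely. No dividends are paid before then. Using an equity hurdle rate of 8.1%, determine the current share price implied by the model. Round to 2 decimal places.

£149.00

Deferred-dividend DDM. At t=4 the remaining stream is a growing perpetuity with first payment D_5 = 9.97.
V_4 = D_5/(r−g) = 9.97/(0.081−0.032) = 203.4694
P₀ = V_4/(1+r)^4 = 203.4694/(1+0.081)^4 = 149.0034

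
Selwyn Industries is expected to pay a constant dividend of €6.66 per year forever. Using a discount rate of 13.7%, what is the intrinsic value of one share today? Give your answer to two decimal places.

€48.61

Zero-growth DDM (perpetuity): P₀ = D/r = 6.66 / 0.137 = 48.6131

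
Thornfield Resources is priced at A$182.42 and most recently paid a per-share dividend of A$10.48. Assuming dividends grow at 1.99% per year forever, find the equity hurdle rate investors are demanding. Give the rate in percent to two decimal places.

Rearranging the constant-growth DDM: r = D₁/P₀ + g.
D₁ = 10.48 × (1 + 0.0199) = 10.6886.
r = 10.6886 / 182.42 + 0.0199 = 0.05859 + 0.0199 = 0.07849

7.85%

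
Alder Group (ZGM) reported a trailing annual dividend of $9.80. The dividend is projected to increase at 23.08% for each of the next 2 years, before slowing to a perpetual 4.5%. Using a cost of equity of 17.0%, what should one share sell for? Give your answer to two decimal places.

Two-stage DDM. Project D₁…D_2 at 0.2308, terminal growth 0.045, discount at r = 0.17.
D_1 = 12.0618
D_2 = 14.8457
Terminal value at t=2: TV = D_3/(r−g) = 15.5138/(0.17−0.045) = 124.1102
P₀ = 12.0618/(1+0.17)^1 + 14.8457/(1+0.17)^2 + 124.1102/(1+0.17)^2 = 111.8184

$111.82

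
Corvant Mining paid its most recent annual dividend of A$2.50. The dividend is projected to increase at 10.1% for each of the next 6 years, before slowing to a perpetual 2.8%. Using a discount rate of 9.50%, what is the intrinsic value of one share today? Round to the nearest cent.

A$54.93

Two-stage DDM. Project D₁…D_6 at 0.101, terminal growth 0.028, discount at r = 0.095.
D_1 = 2.7525
D_2 = 3.0305
D_3 = 3.3366
D_4 = 3.6736
D_5 = 4.0446
D_6 = 4.4531
Terminal value at t=6: TV = D_7/(r−g) = 4.5778/(0.095−0.028) = 68.3254
P₀ = 2.7525/(1+0.095)^1 + 3.0305/(1+0.095)^2 + 3.3366/(1+0.095)^3 + 3.6736/(1+0.095)^4 + 4.0446/(1+0.095)^5 + 4.4531/(1+0.095)^6 + 68.3254/(1+0.095)^6 = 54.9270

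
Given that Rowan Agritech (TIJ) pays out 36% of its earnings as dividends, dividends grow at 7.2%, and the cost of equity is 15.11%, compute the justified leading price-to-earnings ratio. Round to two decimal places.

4.55

Justified leading P/E = b/(r−g) = 0.36/(0.1511−0.072) = 4.5512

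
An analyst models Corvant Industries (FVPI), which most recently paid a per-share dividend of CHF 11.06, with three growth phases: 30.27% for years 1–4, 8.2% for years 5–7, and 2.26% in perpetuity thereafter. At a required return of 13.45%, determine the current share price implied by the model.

Three-stage DDM. Project D₁…D_7; terminal Gordon value at t=7 with g = 0.0226; discount at r = 0.1345.
D_1 = 14.4079
D_2 = 18.7691
D_3 = 24.4505
D_4 = 31.8517
D_5 = 34.4636
D_6 = 37.2896
D_7 = 40.3473
TV_7 = 41.2592/(0.1345−0.0226) = 368.7145
P₀ = Σ Dₜ/(1+r)ᵗ + TV_7/(1+r)^7 = 268.1857

CHF 268.19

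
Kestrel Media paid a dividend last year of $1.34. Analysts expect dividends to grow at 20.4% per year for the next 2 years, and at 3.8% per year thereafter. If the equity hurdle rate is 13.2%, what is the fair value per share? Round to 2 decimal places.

$19.68

Two-stage DDM. Project D₁…D_2 at 0.204, terminal growth 0.038, discount at r = 0.132.
D_1 = 1.6134
D_2 = 1.9425
Terminal value at t=2: TV = D_3/(r−g) = 2.0163/(0.132−0.038) = 21.4500
P₀ = 1.6134/(1+0.132)^1 + 1.9425/(1+0.132)^2 + 21.4500/(1+0.132)^2 = 19.6803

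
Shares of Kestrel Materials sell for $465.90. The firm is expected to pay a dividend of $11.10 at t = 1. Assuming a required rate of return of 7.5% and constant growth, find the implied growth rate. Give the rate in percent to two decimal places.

From P₀ = D₁/(r − g), the implied growth is g = r − D₁/P₀.
g = 0.075 − 11.10/465.90 = 0.075 − 0.02382 = 0.05118

5.12%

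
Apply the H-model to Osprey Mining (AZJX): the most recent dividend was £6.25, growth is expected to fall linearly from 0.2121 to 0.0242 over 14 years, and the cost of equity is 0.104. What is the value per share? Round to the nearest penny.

£183.23

H-model: P₀ = D₀[(1+g_L) + H(g_S−g_L)]/(r−g_L), with H = 14/2 = 7.
P₀ = 6.25 × [(1+0.0242) + 7×(0.2121−0.0242)] / (0.104−0.0242)
   = 6.25 × 2.3395 / 0.0798 = 183.2315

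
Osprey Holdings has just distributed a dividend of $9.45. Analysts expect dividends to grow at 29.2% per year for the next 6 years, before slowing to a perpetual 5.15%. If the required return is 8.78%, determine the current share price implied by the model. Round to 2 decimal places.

$876.51

Two-stage DDM. Project D₁…D_6 at 0.292, terminal growth 0.0515, discount at r = 0.0878.
D_1 = 12.2094
D_2 = 15.7745
D_3 = 20.3807
D_4 = 26.3319
D_5 = 34.0208
D_6 = 43.9549
Terminal value at t=6: TV = D_7/(r−g) = 46.2185/(0.0878−0.0515) = 1273.2379
P₀ = 12.2094/(1+0.0878)^1 + 15.7745/(1+0.0878)^2 + 20.3807/(1+0.0878)^3 + 26.3319/(1+0.0878)^4 + 34.0208/(1+0.0878)^5 + 43.9549/(1+0.0878)^6 + 1273.2379/(1+0.0878)^6 = 876.5071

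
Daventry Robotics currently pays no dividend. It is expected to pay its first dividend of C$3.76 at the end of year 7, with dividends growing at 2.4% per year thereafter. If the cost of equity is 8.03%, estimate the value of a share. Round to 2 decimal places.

Deferred-dividend DDM. At t=6 the remaining stream is a growing perpetuity with first payment D_7 = 3.76.
V_6 = D_7/(r−g) = 3.76/(0.0803−0.024) = 66.7851
P₀ = V_6/(1+r)^6 = 66.7851/(1+0.0803)^6 = 42.0159

C$42.02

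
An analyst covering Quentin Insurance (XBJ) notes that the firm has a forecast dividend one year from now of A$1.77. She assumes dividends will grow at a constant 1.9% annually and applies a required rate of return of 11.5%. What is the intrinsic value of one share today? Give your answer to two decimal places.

Gordon growth model: P₀ = D₁/(r − g), with D₁ = 1.77 given directly.
P₀ = 1.7700 / (0.115 − 0.019) = 1.7700 / 0.096 = 18.4375

A$18.44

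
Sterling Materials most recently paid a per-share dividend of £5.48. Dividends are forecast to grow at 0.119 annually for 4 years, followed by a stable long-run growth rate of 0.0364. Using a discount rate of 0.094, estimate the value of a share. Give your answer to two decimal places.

£131.13

Two-stage DDM. Project D₁…D_4 at 0.119, terminal growth 0.0364, discount at r = 0.094.
D_1 = 6.1321
D_2 = 6.8618
D_3 = 7.6784
D_4 = 8.5921
Terminal value at t=4: TV = D_5/(r−g) = 8.9049/(0.094−0.0364) = 154.5987
P₀ = 6.1321/(1+0.094)^1 + 6.8618/(1+0.094)^2 + 7.6784/(1+0.094)^3 + 8.5921/(1+0.094)^4 + 154.5987/(1+0.094)^4 = 131.1298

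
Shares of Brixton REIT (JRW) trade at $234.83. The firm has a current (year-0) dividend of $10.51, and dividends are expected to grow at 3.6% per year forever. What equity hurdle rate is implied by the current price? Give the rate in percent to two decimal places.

8.24%

Rearranging the constant-growth DDM: r = D₁/P₀ + g.
D₁ = 10.51 × (1 + 0.036) = 10.8884.
r = 10.8884 / 234.83 + 0.036 = 0.04637 + 0.036 = 0.08237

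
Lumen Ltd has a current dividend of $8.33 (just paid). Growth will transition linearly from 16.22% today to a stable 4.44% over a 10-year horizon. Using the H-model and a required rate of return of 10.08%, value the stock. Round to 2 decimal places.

H-model: P₀ = D₀[(1+g_L) + H(g_S−g_L)]/(r−g_L), with H = 10/2 = 5.
P₀ = 8.33 × [(1+0.0444) + 5×(0.1622−0.0444)] / (0.1008−0.0444)
   = 8.33 × 1.6334 / 0.0564 = 241.2451

$241.25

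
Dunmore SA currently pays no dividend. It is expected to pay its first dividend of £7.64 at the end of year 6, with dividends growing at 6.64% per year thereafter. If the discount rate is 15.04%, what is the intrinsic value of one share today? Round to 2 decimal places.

Deferred-dividend DDM. At t=5 the remaining stream is a growing perpetuity with first payment D_6 = 7.64.
V_5 = D_6/(r−g) = 7.64/(0.1504−0.0664) = 90.9524
P₀ = V_5/(1+r)^5 = 90.9524/(1+0.1504)^5 = 45.1408

£45.14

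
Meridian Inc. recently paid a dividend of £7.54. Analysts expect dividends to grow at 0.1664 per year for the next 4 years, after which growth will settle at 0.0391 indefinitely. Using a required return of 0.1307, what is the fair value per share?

£129.47

Two-stage DDM. Project D₁…D_4 at 0.1664, terminal growth 0.0391, discount at r = 0.1307.
D_1 = 8.7947
D_2 = 10.2581
D_3 = 11.9650
D_4 = 13.9560
Terminal value at t=4: TV = D_5/(r−g) = 14.5017/(0.1307−0.0391) = 158.3154
P₀ = 8.7947/(1+0.1307)^1 + 10.2581/(1+0.1307)^2 + 11.9650/(1+0.1307)^3 + 13.9560/(1+0.1307)^4 + 158.3154/(1+0.1307)^4 = 129.4746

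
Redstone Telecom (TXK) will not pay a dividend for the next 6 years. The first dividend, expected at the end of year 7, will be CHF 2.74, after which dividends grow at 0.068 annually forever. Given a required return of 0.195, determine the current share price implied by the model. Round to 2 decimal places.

Deferred-dividend DDM. At t=6 the remaining stream is a growing perpetuity with first payment D_7 = 2.74.
V_6 = D_7/(r−g) = 2.74/(0.195−0.068) = 21.5748
P₀ = V_6/(1+r)^6 = 21.5748/(1+0.195)^6 = 7.4087

CHF 7.41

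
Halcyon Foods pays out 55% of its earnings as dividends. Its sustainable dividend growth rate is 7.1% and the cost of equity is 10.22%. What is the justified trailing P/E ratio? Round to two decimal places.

18.88

Justified trailing P/E = b(1+g)/(r−g) = 0.55×(1+0.071)/(0.1022−0.071) = 18.8798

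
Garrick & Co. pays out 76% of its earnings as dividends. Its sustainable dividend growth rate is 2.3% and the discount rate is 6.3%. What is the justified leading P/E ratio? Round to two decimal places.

Justified leading P/E = b/(r−g) = 0.76/(0.063−0.023) = 19.0000

19.00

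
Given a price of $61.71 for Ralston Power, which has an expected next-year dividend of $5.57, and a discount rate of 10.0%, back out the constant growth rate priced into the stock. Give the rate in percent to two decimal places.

0.97%

From P₀ = D₁/(r − g), the implied growth is g = r − D₁/P₀.
g = 0.1 − 5.57/61.71 = 0.1 − 0.09026 = 0.00974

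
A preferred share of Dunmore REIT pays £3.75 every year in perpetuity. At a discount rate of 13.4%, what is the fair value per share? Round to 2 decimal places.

Zero-growth DDM (perpetuity): P₀ = D/r = 3.75 / 0.134 = 27.9851

£27.99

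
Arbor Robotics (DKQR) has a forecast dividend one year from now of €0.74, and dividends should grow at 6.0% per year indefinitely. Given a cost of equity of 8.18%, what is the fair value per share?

€33.94

Gordon growth model: P₀ = D₁/(r − g), with D₁ = 0.74 given directly.
P₀ = 0.7400 / (0.0818 − 0.06) = 0.7400 / 0.0218 = 33.9450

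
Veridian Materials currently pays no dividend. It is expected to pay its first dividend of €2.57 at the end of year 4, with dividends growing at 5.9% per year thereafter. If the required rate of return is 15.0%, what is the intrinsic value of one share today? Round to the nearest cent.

€18.57

Deferred-dividend DDM. At t=3 the remaining stream is a growing perpetuity with first payment D_4 = 2.57.
V_3 = D_4/(r−g) = 2.57/(0.15−0.059) = 28.2418
P₀ = V_3/(1+r)^3 = 28.2418/(1+0.15)^3 = 18.5694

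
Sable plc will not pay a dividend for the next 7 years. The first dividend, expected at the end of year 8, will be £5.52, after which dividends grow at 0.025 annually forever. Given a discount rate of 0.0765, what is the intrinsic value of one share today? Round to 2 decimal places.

Deferred-dividend DDM. At t=7 the remaining stream is a growing perpetuity with first payment D_8 = 5.52.
V_7 = D_8/(r−g) = 5.52/(0.0765−0.025) = 107.1845
P₀ = V_7/(1+r)^7 = 107.1845/(1+0.0765)^7 = 63.9784

£63.98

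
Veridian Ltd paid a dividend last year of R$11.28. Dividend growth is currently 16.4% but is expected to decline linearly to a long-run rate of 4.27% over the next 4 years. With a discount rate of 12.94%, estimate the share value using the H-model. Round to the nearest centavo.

R$167.22

H-model: P₀ = D₀[(1+g_L) + H(g_S−g_L)]/(r−g_L), with H = 4/2 = 2.
P₀ = 11.28 × [(1+0.0427) + 2×(0.164−0.0427)] / (0.1294−0.0427)
   = 11.28 × 1.2853 / 0.0867 = 167.2224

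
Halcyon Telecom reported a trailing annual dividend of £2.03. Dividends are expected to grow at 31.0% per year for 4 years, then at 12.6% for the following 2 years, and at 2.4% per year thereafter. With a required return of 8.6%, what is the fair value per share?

Three-stage DDM. Project D₁…D_6; terminal Gordon value at t=6 with g = 0.024; discount at r = 0.086.
D_1 = 2.6593
D_2 = 3.4837
D_3 = 4.5636
D_4 = 5.9783
D_5 = 6.7316
D_6 = 7.5798
TV_6 = 7.7617/(0.086−0.024) = 125.1890
P₀ = Σ Dₜ/(1+r)ᵗ + TV_6/(1+r)^6 = 98.6512

£98.65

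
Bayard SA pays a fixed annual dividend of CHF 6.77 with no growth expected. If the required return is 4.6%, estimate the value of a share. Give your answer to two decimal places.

CHF 147.17

Zero-growth DDM (perpetuity): P₀ = D/r = 6.77 / 0.046 = 147.1739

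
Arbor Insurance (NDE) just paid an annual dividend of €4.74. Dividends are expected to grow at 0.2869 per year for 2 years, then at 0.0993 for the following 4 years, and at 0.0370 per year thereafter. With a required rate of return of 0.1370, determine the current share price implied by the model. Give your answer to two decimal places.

€88.80

Three-stage DDM. Project D₁…D_6; terminal Gordon value at t=6 with g = 0.037; discount at r = 0.137.
D_1 = 6.0999
D_2 = 7.8500
D_3 = 8.6295
D_4 = 9.4864
D_5 = 10.4284
D_6 = 11.4639
TV_6 = 11.8881/(0.137−0.037) = 118.8808
P₀ = Σ Dₜ/(1+r)ᵗ + TV_6/(1+r)^6 = 88.8018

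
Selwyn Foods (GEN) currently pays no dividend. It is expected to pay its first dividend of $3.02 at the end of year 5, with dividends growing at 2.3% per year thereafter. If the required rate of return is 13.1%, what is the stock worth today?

Deferred-dividend DDM. At t=4 the remaining stream is a growing perpetuity with first payment D_5 = 3.02.
V_4 = D_5/(r−g) = 3.02/(0.131−0.023) = 27.9630
P₀ = V_4/(1+r)^4 = 27.9630/(1+0.131)^4 = 17.0896

$17.09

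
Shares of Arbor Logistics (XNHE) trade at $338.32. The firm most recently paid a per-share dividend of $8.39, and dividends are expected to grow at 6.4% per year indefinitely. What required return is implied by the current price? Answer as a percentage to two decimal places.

Rearranging the constant-growth DDM: r = D₁/P₀ + g.
D₁ = 8.39 × (1 + 0.064) = 8.9270.
r = 8.9270 / 338.32 + 0.064 = 0.02639 + 0.064 = 0.09039

9.04%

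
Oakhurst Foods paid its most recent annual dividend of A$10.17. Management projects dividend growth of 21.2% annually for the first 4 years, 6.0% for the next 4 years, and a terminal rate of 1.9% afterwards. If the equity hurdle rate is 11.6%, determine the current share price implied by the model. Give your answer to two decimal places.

A$221.01

Three-stage DDM. Project D₁…D_8; terminal Gordon value at t=8 with g = 0.019; discount at r = 0.116.
D_1 = 12.3260
D_2 = 14.9392
D_3 = 18.1063
D_4 = 21.9448
D_5 = 23.2615
D_6 = 24.6572
D_7 = 26.1366
D_8 = 27.7048
TV_8 = 28.2312/(0.116−0.019) = 291.0431
P₀ = Σ Dₜ/(1+r)ᵗ + TV_8/(1+r)^8 = 221.0121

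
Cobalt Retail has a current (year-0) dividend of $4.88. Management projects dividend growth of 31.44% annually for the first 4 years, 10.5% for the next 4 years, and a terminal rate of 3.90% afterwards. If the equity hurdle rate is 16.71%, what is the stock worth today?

$105.11

Three-stage DDM. Project D₁…D_8; terminal Gordon value at t=8 with g = 0.039; discount at r = 0.1671.
D_1 = 6.4143
D_2 = 8.4309
D_3 = 11.0816
D_4 = 14.5657
D_5 = 16.0950
D_6 = 17.7850
D_7 = 19.6525
D_8 = 21.7160
TV_8 = 22.5629/(0.1671−0.039) = 176.1350
P₀ = Σ Dₜ/(1+r)ᵗ + TV_8/(1+r)^8 = 105.1139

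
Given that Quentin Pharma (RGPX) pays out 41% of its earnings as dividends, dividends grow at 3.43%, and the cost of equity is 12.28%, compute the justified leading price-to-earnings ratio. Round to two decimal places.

4.63

Justified leading P/E = b/(r−g) = 0.41/(0.1228−0.0343) = 4.6328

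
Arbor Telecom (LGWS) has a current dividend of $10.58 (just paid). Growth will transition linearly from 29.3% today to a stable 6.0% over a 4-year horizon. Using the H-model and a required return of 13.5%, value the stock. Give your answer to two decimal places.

$215.27

H-model: P₀ = D₀[(1+g_L) + H(g_S−g_L)]/(r−g_L), with H = 4/2 = 2.
P₀ = 10.58 × [(1+0.06) + 2×(0.293−0.06)] / (0.135−0.06)
   = 10.58 × 1.5260 / 0.075 = 215.2677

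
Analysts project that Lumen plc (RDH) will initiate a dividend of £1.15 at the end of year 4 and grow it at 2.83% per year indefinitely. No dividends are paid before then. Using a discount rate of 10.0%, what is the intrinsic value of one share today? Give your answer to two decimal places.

£12.05

Deferred-dividend DDM. At t=3 the remaining stream is a growing perpetuity with first payment D_4 = 1.15.
V_3 = D_4/(r−g) = 1.15/(0.1−0.0283) = 16.0391
P₀ = V_3/(1+r)^3 = 16.0391/(1+0.1)^3 = 12.0504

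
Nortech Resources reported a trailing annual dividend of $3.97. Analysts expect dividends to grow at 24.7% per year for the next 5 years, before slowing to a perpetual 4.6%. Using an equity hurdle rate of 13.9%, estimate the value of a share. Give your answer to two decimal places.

$96.50

Two-stage DDM. Project D₁…D_5 at 0.247, terminal growth 0.046, discount at r = 0.139.
D_1 = 4.9506
D_2 = 6.1734
D_3 = 7.6982
D_4 = 9.5997
D_5 = 11.9708
Terminal value at t=5: TV = D_6/(r−g) = 12.5214/(0.139−0.046) = 134.6392
P₀ = 4.9506/(1+0.139)^1 + 6.1734/(1+0.139)^2 + 7.6982/(1+0.139)^3 + 9.5997/(1+0.139)^4 + 11.9708/(1+0.139)^5 + 134.6392/(1+0.139)^5 = 96.4980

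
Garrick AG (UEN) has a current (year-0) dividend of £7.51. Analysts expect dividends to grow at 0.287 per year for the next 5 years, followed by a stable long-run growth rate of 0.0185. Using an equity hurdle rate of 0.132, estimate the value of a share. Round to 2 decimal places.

£184.11

Two-stage DDM. Project D₁…D_5 at 0.287, terminal growth 0.0185, discount at r = 0.132.
D_1 = 9.6654
D_2 = 12.4393
D_3 = 16.0094
D_4 = 20.6041
D_5 = 26.5175
Terminal value at t=5: TV = D_6/(r−g) = 27.0081/(0.132−0.0185) = 237.9566
P₀ = 9.6654/(1+0.132)^1 + 12.4393/(1+0.132)^2 + 16.0094/(1+0.132)^3 + 20.6041/(1+0.132)^4 + 26.5175/(1+0.132)^5 + 237.9566/(1+0.132)^5 = 184.1126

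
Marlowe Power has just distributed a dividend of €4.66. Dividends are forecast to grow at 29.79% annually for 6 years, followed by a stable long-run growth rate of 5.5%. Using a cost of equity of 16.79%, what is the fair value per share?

€123.14

Two-stage DDM. Project D₁…D_6 at 0.2979, terminal growth 0.055, discount at r = 0.1679.
D_1 = 6.0482
D_2 = 7.8500
D_3 = 10.1885
D_4 = 13.2236
D_5 = 17.1630
D_6 = 22.2758
Terminal value at t=6: TV = D_7/(r−g) = 23.5010/(0.1679−0.055) = 208.1574
P₀ = 6.0482/(1+0.1679)^1 + 7.8500/(1+0.1679)^2 + 10.1885/(1+0.1679)^3 + 13.2236/(1+0.1679)^4 + 17.1630/(1+0.1679)^5 + 22.2758/(1+0.1679)^6 + 208.1574/(1+0.1679)^6 = 123.1414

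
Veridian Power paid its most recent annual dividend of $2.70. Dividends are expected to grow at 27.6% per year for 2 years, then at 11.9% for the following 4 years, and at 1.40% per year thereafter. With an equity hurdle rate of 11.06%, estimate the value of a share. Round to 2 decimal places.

$59.75

Three-stage DDM. Project D₁…D_6; terminal Gordon value at t=6 with g = 0.014; discount at r = 0.1106.
D_1 = 3.4452
D_2 = 4.3961
D_3 = 4.9192
D_4 = 5.5046
D_5 = 6.1596
D_6 = 6.8926
TV_6 = 6.9891/(0.1106−0.014) = 72.3513
P₀ = Σ Dₜ/(1+r)ᵗ + TV_6/(1+r)^6 = 59.7510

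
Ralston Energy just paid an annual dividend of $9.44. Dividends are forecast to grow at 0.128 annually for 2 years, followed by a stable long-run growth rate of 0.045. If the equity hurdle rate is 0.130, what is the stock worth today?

Two-stage DDM. Project D₁…D_2 at 0.128, terminal growth 0.045, discount at r = 0.13.
D_1 = 10.6483
D_2 = 12.0113
Terminal value at t=2: TV = D_3/(r−g) = 12.5518/(0.13−0.045) = 147.6684
P₀ = 10.6483/(1+0.13)^1 + 12.0113/(1+0.13)^2 + 147.6684/(1+0.13)^2 = 134.4759

$134.48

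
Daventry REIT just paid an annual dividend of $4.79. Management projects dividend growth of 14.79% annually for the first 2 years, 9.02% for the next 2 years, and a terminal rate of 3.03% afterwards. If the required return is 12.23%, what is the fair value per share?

Three-stage DDM. Project D₁…D_4; terminal Gordon value at t=4 with g = 0.0303; discount at r = 0.1223.
D_1 = 5.4984
D_2 = 6.3117
D_3 = 6.8810
D_4 = 7.5016
TV_4 = 7.7289/(0.1223−0.0303) = 84.0102
P₀ = Σ Dₜ/(1+r)ᵗ + TV_4/(1+r)^4 = 72.4601

$72.46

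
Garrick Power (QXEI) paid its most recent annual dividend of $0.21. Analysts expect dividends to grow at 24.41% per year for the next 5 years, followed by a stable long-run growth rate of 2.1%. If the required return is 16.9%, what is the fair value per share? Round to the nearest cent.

$3.25

Two-stage DDM. Project D₁…D_5 at 0.2441, terminal growth 0.021, discount at r = 0.169.
D_1 = 0.2613
D_2 = 0.3250
D_3 = 0.4044
D_4 = 0.5031
D_5 = 0.6259
Terminal value at t=5: TV = D_6/(r−g) = 0.6390/(0.169−0.021) = 4.3178
P₀ = 0.2613/(1+0.169)^1 + 0.3250/(1+0.169)^2 + 0.4044/(1+0.169)^3 + 0.5031/(1+0.169)^4 + 0.6259/(1+0.169)^5 + 4.3178/(1+0.169)^5 = 3.2484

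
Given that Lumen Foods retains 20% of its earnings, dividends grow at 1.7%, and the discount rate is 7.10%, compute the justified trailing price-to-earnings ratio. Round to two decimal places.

Payout ratio b = 1 − 0.20 = 0.80.
Justified trailing P/E = b(1+g)/(r−g) = 0.80×(1+0.017)/(0.071−0.017) = 15.0667

15.07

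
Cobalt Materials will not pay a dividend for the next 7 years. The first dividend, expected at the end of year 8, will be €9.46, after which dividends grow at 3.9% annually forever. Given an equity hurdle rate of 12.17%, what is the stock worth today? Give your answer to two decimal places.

€51.20

Deferred-dividend DDM. At t=7 the remaining stream is a growing perpetuity with first payment D_8 = 9.46.
V_7 = D_8/(r−g) = 9.46/(0.1217−0.039) = 114.3894
P₀ = V_7/(1+r)^7 = 114.3894/(1+0.1217)^7 = 51.1975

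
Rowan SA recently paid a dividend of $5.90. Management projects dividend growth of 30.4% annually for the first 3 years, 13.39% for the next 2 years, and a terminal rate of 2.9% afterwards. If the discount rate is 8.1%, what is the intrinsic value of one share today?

Three-stage DDM. Project D₁…D_5; terminal Gordon value at t=5 with g = 0.029; discount at r = 0.081.
D_1 = 7.6936
D_2 = 10.0325
D_3 = 13.0823
D_4 = 14.8340
D_5 = 16.8203
TV_5 = 17.3081/(0.081−0.029) = 332.8483
P₀ = Σ Dₜ/(1+r)ᵗ + TV_5/(1+r)^5 = 273.8018

$273.80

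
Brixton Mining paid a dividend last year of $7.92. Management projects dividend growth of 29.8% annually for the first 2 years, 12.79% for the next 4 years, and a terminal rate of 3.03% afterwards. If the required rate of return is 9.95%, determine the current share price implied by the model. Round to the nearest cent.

$249.45

Three-stage DDM. Project D₁…D_6; terminal Gordon value at t=6 with g = 0.0303; discount at r = 0.0995.
D_1 = 10.2802
D_2 = 13.3436
D_3 = 15.0503
D_4 = 16.9752
D_5 = 19.1464
D_6 = 21.5952
TV_6 = 22.2495/(0.0995−0.0303) = 321.5249
P₀ = Σ Dₜ/(1+r)ᵗ + TV_6/(1+r)^6 = 249.4529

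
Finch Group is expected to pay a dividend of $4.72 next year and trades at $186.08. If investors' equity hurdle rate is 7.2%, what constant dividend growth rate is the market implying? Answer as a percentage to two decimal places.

From P₀ = D₁/(r − g), the implied growth is g = r − D₁/P₀.
g = 0.072 − 4.72/186.08 = 0.072 − 0.02537 = 0.04663

4.66%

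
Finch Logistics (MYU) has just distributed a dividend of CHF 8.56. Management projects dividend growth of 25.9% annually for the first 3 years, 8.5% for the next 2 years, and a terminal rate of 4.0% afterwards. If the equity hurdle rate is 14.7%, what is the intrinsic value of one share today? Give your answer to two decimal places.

CHF 150.32

Three-stage DDM. Project D₁…D_5; terminal Gordon value at t=5 with g = 0.04; discount at r = 0.147.
D_1 = 10.7770
D_2 = 13.5683
D_3 = 17.0825
D_4 = 18.5345
D_5 = 20.1099
TV_5 = 20.9143/(0.147−0.04) = 195.4609
P₀ = Σ Dₜ/(1+r)ᵗ + TV_5/(1+r)^5 = 150.3238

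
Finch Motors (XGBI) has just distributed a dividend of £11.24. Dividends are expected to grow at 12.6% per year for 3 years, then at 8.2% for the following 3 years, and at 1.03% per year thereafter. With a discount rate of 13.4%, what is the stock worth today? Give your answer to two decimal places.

£141.39

Three-stage DDM. Project D₁…D_6; terminal Gordon value at t=6 with g = 0.0103; discount at r = 0.134.
D_1 = 12.6562
D_2 = 14.2509
D_3 = 16.0465
D_4 = 17.3624
D_5 = 18.7861
D_6 = 20.3265
TV_6 = 20.5359/(0.134−0.0103) = 166.0137
P₀ = Σ Dₜ/(1+r)ᵗ + TV_6/(1+r)^6 = 141.3885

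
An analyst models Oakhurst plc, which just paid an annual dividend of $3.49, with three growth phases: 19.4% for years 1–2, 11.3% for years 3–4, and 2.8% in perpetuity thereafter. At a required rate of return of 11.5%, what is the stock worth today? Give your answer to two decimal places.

Three-stage DDM. Project D₁…D_4; terminal Gordon value at t=4 with g = 0.028; discount at r = 0.115.
D_1 = 4.1671
D_2 = 4.9755
D_3 = 5.5377
D_4 = 6.1635
TV_4 = 6.3360/(0.115−0.028) = 72.8280
P₀ = Σ Dₜ/(1+r)ᵗ + TV_4/(1+r)^4 = 62.8412

$62.84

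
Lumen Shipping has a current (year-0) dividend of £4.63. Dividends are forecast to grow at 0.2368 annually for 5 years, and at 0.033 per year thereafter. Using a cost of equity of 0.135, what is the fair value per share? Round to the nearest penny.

Two-stage DDM. Project D₁…D_5 at 0.2368, terminal growth 0.033, discount at r = 0.135.
D_1 = 5.7264
D_2 = 7.0824
D_3 = 8.7595
D_4 = 10.8338
D_5 = 13.3992
Terminal value at t=5: TV = D_6/(r−g) = 13.8414/(0.135−0.033) = 135.6996
P₀ = 5.7264/(1+0.135)^1 + 7.0824/(1+0.135)^2 + 8.7595/(1+0.135)^3 + 10.8338/(1+0.135)^4 + 13.3992/(1+0.135)^5 + 135.6996/(1+0.135)^5 = 102.2202

£102.22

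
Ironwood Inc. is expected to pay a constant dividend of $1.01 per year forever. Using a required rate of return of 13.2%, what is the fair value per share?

$7.65

Zero-growth DDM (perpetuity): P₀ = D/r = 1.01 / 0.132 = 7.6515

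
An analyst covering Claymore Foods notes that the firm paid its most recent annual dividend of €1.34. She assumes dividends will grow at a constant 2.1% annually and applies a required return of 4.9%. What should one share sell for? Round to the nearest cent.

Gordon growth model: P₀ = D₁/(r − g). D₁ = 1.34 × (1 + 0.021) = 1.3681.
P₀ = 1.3681 / (0.049 − 0.021) = 1.3681 / 0.028 = 48.8621

€48.86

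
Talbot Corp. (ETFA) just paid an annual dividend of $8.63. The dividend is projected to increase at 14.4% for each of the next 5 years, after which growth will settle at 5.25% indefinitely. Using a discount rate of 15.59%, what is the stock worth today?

Two-stage DDM. Project D₁…D_5 at 0.144, terminal growth 0.0525, discount at r = 0.1559.
D_1 = 9.8727
D_2 = 11.2944
D_3 = 12.9208
D_4 = 14.7814
D_5 = 16.9099
Terminal value at t=5: TV = D_6/(r−g) = 17.7977/(0.1559−0.0525) = 172.1244
P₀ = 9.8727/(1+0.1559)^1 + 11.2944/(1+0.1559)^2 + 12.9208/(1+0.1559)^3 + 14.7814/(1+0.1559)^4 + 16.9099/(1+0.1559)^5 + 172.1244/(1+0.1559)^5 = 125.2499

$125.25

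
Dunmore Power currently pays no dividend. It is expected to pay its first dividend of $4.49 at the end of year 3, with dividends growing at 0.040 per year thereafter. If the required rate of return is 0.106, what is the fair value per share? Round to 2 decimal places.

$55.62

Deferred-dividend DDM. At t=2 the remaining stream is a growing perpetuity with first payment D_3 = 4.49.
V_2 = D_3/(r−g) = 4.49/(0.106−0.04) = 68.0303
P₀ = V_2/(1+r)^2 = 68.0303/(1+0.106)^2 = 55.6150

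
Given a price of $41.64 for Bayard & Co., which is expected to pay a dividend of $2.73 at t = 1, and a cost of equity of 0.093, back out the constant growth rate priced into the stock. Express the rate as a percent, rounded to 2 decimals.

2.74%

From P₀ = D₁/(r − g), the implied growth is g = r − D₁/P₀.
g = 0.093 − 2.73/41.64 = 0.093 − 0.06556 = 0.02744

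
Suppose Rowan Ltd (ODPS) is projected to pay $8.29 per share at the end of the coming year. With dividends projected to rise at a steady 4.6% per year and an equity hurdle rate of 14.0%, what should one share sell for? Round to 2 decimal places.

$88.19

Gordon growth model: P₀ = D₁/(r − g), with D₁ = 8.29 given directly.
P₀ = 8.2900 / (0.14 − 0.046) = 8.2900 / 0.094 = 88.1915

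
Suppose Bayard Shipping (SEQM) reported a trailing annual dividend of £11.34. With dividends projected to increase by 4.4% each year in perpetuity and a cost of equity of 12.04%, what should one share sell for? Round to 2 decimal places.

Gordon growth model: P₀ = D₁/(r − g). D₁ = 11.34 × (1 + 0.044) = 11.8390.
P₀ = 11.8390 / (0.1204 − 0.044) = 11.8390 / 0.0764 = 154.9602

£154.96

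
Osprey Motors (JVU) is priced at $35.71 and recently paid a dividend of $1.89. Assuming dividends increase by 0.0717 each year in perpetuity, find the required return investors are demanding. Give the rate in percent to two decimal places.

12.84%

Rearranging the constant-growth DDM: r = D₁/P₀ + g.
D₁ = 1.89 × (1 + 0.0717) = 2.0255.
r = 2.0255 / 35.71 + 0.0717 = 0.05672 + 0.0717 = 0.12842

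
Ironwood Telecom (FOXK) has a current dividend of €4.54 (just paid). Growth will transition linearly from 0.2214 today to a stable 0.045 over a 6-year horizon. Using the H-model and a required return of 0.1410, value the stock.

€74.45

H-model: P₀ = D₀[(1+g_L) + H(g_S−g_L)]/(r−g_L), with H = 6/2 = 3.
P₀ = 4.54 × [(1+0.045) + 3×(0.2214−0.045)] / (0.141−0.045)
   = 4.54 × 1.5742 / 0.096 = 74.4465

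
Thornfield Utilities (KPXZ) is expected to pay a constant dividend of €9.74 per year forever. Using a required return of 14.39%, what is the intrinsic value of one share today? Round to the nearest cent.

€67.69

Zero-growth DDM (perpetuity): P₀ = D/r = 9.74 / 0.1439 = 67.6859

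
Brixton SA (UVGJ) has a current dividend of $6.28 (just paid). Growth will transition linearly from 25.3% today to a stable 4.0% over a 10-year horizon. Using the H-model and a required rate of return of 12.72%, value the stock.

H-model: P₀ = D₀[(1+g_L) + H(g_S−g_L)]/(r−g_L), with H = 10/2 = 5.
P₀ = 6.28 × [(1+0.04) + 5×(0.253−0.04)] / (0.1272−0.04)
   = 6.28 × 2.1050 / 0.0872 = 151.5986

$151.60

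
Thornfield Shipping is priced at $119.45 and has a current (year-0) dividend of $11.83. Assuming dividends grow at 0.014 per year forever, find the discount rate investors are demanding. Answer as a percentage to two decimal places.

11.44%

Rearranging the constant-growth DDM: r = D₁/P₀ + g.
D₁ = 11.83 × (1 + 0.014) = 11.9956.
r = 11.9956 / 119.45 + 0.014 = 0.10042 + 0.014 = 0.11442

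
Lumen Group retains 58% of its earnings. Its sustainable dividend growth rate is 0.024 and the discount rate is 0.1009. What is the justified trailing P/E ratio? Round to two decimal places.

Payout ratio b = 1 − 0.58 = 0.42.
Justified trailing P/E = b(1+g)/(r−g) = 0.42×(1+0.024)/(0.1009−0.024) = 5.5927

5.59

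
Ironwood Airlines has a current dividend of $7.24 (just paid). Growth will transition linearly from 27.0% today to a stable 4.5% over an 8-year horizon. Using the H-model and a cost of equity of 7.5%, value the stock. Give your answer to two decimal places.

$469.39

H-model: P₀ = D₀[(1+g_L) + H(g_S−g_L)]/(r−g_L), with H = 8/2 = 4.
P₀ = 7.24 × [(1+0.045) + 4×(0.27−0.045)] / (0.075−0.045)
   = 7.24 × 1.9450 / 0.03 = 469.3933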